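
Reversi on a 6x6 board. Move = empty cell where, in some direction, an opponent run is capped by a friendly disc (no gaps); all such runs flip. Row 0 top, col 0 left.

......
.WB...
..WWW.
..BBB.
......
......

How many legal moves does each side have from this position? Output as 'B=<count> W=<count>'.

-- B to move --
(0,0): flips 2 -> legal
(0,1): no bracket -> illegal
(0,2): no bracket -> illegal
(1,0): flips 1 -> legal
(1,3): flips 1 -> legal
(1,4): flips 2 -> legal
(1,5): flips 1 -> legal
(2,0): no bracket -> illegal
(2,1): no bracket -> illegal
(2,5): no bracket -> illegal
(3,1): no bracket -> illegal
(3,5): no bracket -> illegal
B mobility = 5
-- W to move --
(0,1): flips 1 -> legal
(0,2): flips 1 -> legal
(0,3): no bracket -> illegal
(1,3): flips 1 -> legal
(2,1): no bracket -> illegal
(2,5): no bracket -> illegal
(3,1): no bracket -> illegal
(3,5): no bracket -> illegal
(4,1): flips 1 -> legal
(4,2): flips 2 -> legal
(4,3): flips 1 -> legal
(4,4): flips 2 -> legal
(4,5): flips 1 -> legal
W mobility = 8

Answer: B=5 W=8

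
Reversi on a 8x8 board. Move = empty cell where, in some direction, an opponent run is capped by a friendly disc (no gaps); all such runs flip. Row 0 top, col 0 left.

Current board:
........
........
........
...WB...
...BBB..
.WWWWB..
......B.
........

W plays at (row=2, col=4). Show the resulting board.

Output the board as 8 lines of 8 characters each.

Answer: ........
........
....W...
...WW...
...BWB..
.WWWWB..
......B.
........

Derivation:
Place W at (2,4); scan 8 dirs for brackets.
Dir NW: first cell '.' (not opp) -> no flip
Dir N: first cell '.' (not opp) -> no flip
Dir NE: first cell '.' (not opp) -> no flip
Dir W: first cell '.' (not opp) -> no flip
Dir E: first cell '.' (not opp) -> no flip
Dir SW: first cell 'W' (not opp) -> no flip
Dir S: opp run (3,4) (4,4) capped by W -> flip
Dir SE: first cell '.' (not opp) -> no flip
All flips: (3,4) (4,4)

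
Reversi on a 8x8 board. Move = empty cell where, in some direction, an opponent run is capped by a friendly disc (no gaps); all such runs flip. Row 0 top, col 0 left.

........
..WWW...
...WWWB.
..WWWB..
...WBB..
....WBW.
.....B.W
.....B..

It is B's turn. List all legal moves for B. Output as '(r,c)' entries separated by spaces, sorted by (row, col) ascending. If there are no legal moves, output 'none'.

(0,1): flips 3 -> legal
(0,2): flips 2 -> legal
(0,3): no bracket -> illegal
(0,4): flips 3 -> legal
(0,5): no bracket -> illegal
(1,1): no bracket -> illegal
(1,5): flips 1 -> legal
(1,6): no bracket -> illegal
(2,1): flips 3 -> legal
(2,2): flips 4 -> legal
(3,1): flips 3 -> legal
(3,6): no bracket -> illegal
(4,1): no bracket -> illegal
(4,2): flips 1 -> legal
(4,6): no bracket -> illegal
(4,7): flips 1 -> legal
(5,2): no bracket -> illegal
(5,3): flips 1 -> legal
(5,7): flips 1 -> legal
(6,3): flips 1 -> legal
(6,4): flips 1 -> legal
(6,6): no bracket -> illegal
(7,6): no bracket -> illegal
(7,7): no bracket -> illegal

Answer: (0,1) (0,2) (0,4) (1,5) (2,1) (2,2) (3,1) (4,2) (4,7) (5,3) (5,7) (6,3) (6,4)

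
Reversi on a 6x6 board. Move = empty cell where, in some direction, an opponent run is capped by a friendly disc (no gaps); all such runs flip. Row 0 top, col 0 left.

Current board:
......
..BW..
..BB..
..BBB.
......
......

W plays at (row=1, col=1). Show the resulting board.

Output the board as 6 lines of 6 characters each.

Place W at (1,1); scan 8 dirs for brackets.
Dir NW: first cell '.' (not opp) -> no flip
Dir N: first cell '.' (not opp) -> no flip
Dir NE: first cell '.' (not opp) -> no flip
Dir W: first cell '.' (not opp) -> no flip
Dir E: opp run (1,2) capped by W -> flip
Dir SW: first cell '.' (not opp) -> no flip
Dir S: first cell '.' (not opp) -> no flip
Dir SE: opp run (2,2) (3,3), next='.' -> no flip
All flips: (1,2)

Answer: ......
.WWW..
..BB..
..BBB.
......
......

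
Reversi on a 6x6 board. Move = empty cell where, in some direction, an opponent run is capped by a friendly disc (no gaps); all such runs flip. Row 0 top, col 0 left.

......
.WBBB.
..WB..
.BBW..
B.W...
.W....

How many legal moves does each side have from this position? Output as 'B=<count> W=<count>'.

-- B to move --
(0,0): no bracket -> illegal
(0,1): no bracket -> illegal
(0,2): no bracket -> illegal
(1,0): flips 1 -> legal
(2,0): no bracket -> illegal
(2,1): flips 1 -> legal
(2,4): no bracket -> illegal
(3,4): flips 1 -> legal
(4,1): no bracket -> illegal
(4,3): flips 1 -> legal
(4,4): no bracket -> illegal
(5,0): no bracket -> illegal
(5,2): flips 1 -> legal
(5,3): flips 1 -> legal
B mobility = 6
-- W to move --
(0,1): no bracket -> illegal
(0,2): flips 1 -> legal
(0,3): flips 2 -> legal
(0,4): flips 1 -> legal
(0,5): no bracket -> illegal
(1,5): flips 3 -> legal
(2,0): flips 1 -> legal
(2,1): no bracket -> illegal
(2,4): flips 1 -> legal
(2,5): no bracket -> illegal
(3,0): flips 2 -> legal
(3,4): no bracket -> illegal
(4,1): no bracket -> illegal
(4,3): no bracket -> illegal
(5,0): no bracket -> illegal
W mobility = 7

Answer: B=6 W=7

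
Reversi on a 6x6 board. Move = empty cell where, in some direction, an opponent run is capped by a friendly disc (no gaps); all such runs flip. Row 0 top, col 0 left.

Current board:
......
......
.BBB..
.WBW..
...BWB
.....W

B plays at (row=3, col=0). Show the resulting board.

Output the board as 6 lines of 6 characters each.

Answer: ......
......
.BBB..
BBBW..
...BWB
.....W

Derivation:
Place B at (3,0); scan 8 dirs for brackets.
Dir NW: edge -> no flip
Dir N: first cell '.' (not opp) -> no flip
Dir NE: first cell 'B' (not opp) -> no flip
Dir W: edge -> no flip
Dir E: opp run (3,1) capped by B -> flip
Dir SW: edge -> no flip
Dir S: first cell '.' (not opp) -> no flip
Dir SE: first cell '.' (not opp) -> no flip
All flips: (3,1)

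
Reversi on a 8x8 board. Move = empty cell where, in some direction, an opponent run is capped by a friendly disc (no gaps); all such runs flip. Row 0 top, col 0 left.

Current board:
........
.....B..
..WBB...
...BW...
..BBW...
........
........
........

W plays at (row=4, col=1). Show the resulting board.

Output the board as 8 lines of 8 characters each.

Answer: ........
.....B..
..WBB...
...BW...
.WWWW...
........
........
........

Derivation:
Place W at (4,1); scan 8 dirs for brackets.
Dir NW: first cell '.' (not opp) -> no flip
Dir N: first cell '.' (not opp) -> no flip
Dir NE: first cell '.' (not opp) -> no flip
Dir W: first cell '.' (not opp) -> no flip
Dir E: opp run (4,2) (4,3) capped by W -> flip
Dir SW: first cell '.' (not opp) -> no flip
Dir S: first cell '.' (not opp) -> no flip
Dir SE: first cell '.' (not opp) -> no flip
All flips: (4,2) (4,3)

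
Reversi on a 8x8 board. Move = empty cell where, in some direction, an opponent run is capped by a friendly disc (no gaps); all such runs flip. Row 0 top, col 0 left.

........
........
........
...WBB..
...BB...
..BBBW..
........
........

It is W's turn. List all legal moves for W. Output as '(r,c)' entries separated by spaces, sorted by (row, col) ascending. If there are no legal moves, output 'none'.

(2,3): no bracket -> illegal
(2,4): no bracket -> illegal
(2,5): no bracket -> illegal
(2,6): no bracket -> illegal
(3,2): no bracket -> illegal
(3,6): flips 2 -> legal
(4,1): no bracket -> illegal
(4,2): no bracket -> illegal
(4,5): no bracket -> illegal
(4,6): no bracket -> illegal
(5,1): flips 3 -> legal
(6,1): no bracket -> illegal
(6,2): no bracket -> illegal
(6,3): flips 2 -> legal
(6,4): no bracket -> illegal
(6,5): no bracket -> illegal

Answer: (3,6) (5,1) (6,3)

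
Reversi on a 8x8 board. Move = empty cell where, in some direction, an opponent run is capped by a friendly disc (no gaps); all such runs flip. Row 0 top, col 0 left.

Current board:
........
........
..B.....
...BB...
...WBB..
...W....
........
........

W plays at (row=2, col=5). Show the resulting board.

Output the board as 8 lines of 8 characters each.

Place W at (2,5); scan 8 dirs for brackets.
Dir NW: first cell '.' (not opp) -> no flip
Dir N: first cell '.' (not opp) -> no flip
Dir NE: first cell '.' (not opp) -> no flip
Dir W: first cell '.' (not opp) -> no flip
Dir E: first cell '.' (not opp) -> no flip
Dir SW: opp run (3,4) capped by W -> flip
Dir S: first cell '.' (not opp) -> no flip
Dir SE: first cell '.' (not opp) -> no flip
All flips: (3,4)

Answer: ........
........
..B..W..
...BW...
...WBB..
...W....
........
........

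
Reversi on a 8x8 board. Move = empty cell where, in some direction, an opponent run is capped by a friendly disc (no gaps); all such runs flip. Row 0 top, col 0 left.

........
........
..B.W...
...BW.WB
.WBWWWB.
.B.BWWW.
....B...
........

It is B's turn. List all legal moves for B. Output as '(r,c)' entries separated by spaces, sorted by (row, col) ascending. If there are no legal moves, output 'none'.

Answer: (1,4) (1,5) (2,6) (3,1) (3,5) (4,0) (5,7) (6,6)

Derivation:
(1,3): no bracket -> illegal
(1,4): flips 4 -> legal
(1,5): flips 1 -> legal
(2,3): no bracket -> illegal
(2,5): no bracket -> illegal
(2,6): flips 1 -> legal
(2,7): no bracket -> illegal
(3,0): no bracket -> illegal
(3,1): flips 1 -> legal
(3,2): no bracket -> illegal
(3,5): flips 3 -> legal
(4,0): flips 1 -> legal
(4,7): no bracket -> illegal
(5,0): no bracket -> illegal
(5,2): no bracket -> illegal
(5,7): flips 3 -> legal
(6,3): no bracket -> illegal
(6,5): no bracket -> illegal
(6,6): flips 3 -> legal
(6,7): no bracket -> illegal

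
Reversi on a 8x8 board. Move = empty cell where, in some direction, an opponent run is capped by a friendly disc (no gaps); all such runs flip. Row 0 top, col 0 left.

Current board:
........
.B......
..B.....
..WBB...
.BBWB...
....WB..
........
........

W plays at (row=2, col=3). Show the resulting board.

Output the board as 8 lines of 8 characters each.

Place W at (2,3); scan 8 dirs for brackets.
Dir NW: first cell '.' (not opp) -> no flip
Dir N: first cell '.' (not opp) -> no flip
Dir NE: first cell '.' (not opp) -> no flip
Dir W: opp run (2,2), next='.' -> no flip
Dir E: first cell '.' (not opp) -> no flip
Dir SW: first cell 'W' (not opp) -> no flip
Dir S: opp run (3,3) capped by W -> flip
Dir SE: opp run (3,4), next='.' -> no flip
All flips: (3,3)

Answer: ........
.B......
..BW....
..WWB...
.BBWB...
....WB..
........
........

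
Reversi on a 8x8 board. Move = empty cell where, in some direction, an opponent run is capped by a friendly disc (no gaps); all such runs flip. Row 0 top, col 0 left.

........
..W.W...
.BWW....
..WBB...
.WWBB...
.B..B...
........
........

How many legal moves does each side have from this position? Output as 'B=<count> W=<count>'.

-- B to move --
(0,1): flips 2 -> legal
(0,2): no bracket -> illegal
(0,3): flips 1 -> legal
(0,4): no bracket -> illegal
(0,5): no bracket -> illegal
(1,1): flips 1 -> legal
(1,3): flips 1 -> legal
(1,5): no bracket -> illegal
(2,4): flips 2 -> legal
(2,5): no bracket -> illegal
(3,0): no bracket -> illegal
(3,1): flips 2 -> legal
(4,0): flips 2 -> legal
(5,0): no bracket -> illegal
(5,2): no bracket -> illegal
(5,3): no bracket -> illegal
B mobility = 7
-- W to move --
(1,0): flips 1 -> legal
(1,1): no bracket -> illegal
(2,0): flips 1 -> legal
(2,4): flips 1 -> legal
(2,5): no bracket -> illegal
(3,0): flips 1 -> legal
(3,1): no bracket -> illegal
(3,5): flips 2 -> legal
(4,0): no bracket -> illegal
(4,5): flips 3 -> legal
(5,0): no bracket -> illegal
(5,2): no bracket -> illegal
(5,3): flips 2 -> legal
(5,5): flips 2 -> legal
(6,0): flips 1 -> legal
(6,1): flips 1 -> legal
(6,2): no bracket -> illegal
(6,3): no bracket -> illegal
(6,4): no bracket -> illegal
(6,5): flips 2 -> legal
W mobility = 11

Answer: B=7 W=11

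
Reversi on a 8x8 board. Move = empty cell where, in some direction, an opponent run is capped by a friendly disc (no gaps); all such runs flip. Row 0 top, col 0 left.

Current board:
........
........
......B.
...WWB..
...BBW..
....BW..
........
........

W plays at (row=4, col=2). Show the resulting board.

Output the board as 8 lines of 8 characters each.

Answer: ........
........
......B.
...WWB..
..WWWW..
....BW..
........
........

Derivation:
Place W at (4,2); scan 8 dirs for brackets.
Dir NW: first cell '.' (not opp) -> no flip
Dir N: first cell '.' (not opp) -> no flip
Dir NE: first cell 'W' (not opp) -> no flip
Dir W: first cell '.' (not opp) -> no flip
Dir E: opp run (4,3) (4,4) capped by W -> flip
Dir SW: first cell '.' (not opp) -> no flip
Dir S: first cell '.' (not opp) -> no flip
Dir SE: first cell '.' (not opp) -> no flip
All flips: (4,3) (4,4)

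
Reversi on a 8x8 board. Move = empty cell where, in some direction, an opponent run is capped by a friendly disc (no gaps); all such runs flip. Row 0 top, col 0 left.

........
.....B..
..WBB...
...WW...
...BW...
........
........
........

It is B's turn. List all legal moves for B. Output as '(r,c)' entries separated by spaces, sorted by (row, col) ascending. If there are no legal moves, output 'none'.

(1,1): no bracket -> illegal
(1,2): no bracket -> illegal
(1,3): no bracket -> illegal
(2,1): flips 1 -> legal
(2,5): flips 1 -> legal
(3,1): no bracket -> illegal
(3,2): no bracket -> illegal
(3,5): no bracket -> illegal
(4,2): flips 1 -> legal
(4,5): flips 2 -> legal
(5,3): no bracket -> illegal
(5,4): flips 2 -> legal
(5,5): no bracket -> illegal

Answer: (2,1) (2,5) (4,2) (4,5) (5,4)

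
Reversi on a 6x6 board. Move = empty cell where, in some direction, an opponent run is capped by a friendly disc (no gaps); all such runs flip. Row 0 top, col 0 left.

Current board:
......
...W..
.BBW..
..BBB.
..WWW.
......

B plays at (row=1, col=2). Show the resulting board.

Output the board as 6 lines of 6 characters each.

Place B at (1,2); scan 8 dirs for brackets.
Dir NW: first cell '.' (not opp) -> no flip
Dir N: first cell '.' (not opp) -> no flip
Dir NE: first cell '.' (not opp) -> no flip
Dir W: first cell '.' (not opp) -> no flip
Dir E: opp run (1,3), next='.' -> no flip
Dir SW: first cell 'B' (not opp) -> no flip
Dir S: first cell 'B' (not opp) -> no flip
Dir SE: opp run (2,3) capped by B -> flip
All flips: (2,3)

Answer: ......
..BW..
.BBB..
..BBB.
..WWW.
......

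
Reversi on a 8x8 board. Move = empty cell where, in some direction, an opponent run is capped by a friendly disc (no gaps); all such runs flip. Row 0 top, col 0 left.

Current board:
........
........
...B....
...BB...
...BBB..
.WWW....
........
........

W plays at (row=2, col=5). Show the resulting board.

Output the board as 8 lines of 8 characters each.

Answer: ........
........
...B.W..
...BW...
...WBB..
.WWW....
........
........

Derivation:
Place W at (2,5); scan 8 dirs for brackets.
Dir NW: first cell '.' (not opp) -> no flip
Dir N: first cell '.' (not opp) -> no flip
Dir NE: first cell '.' (not opp) -> no flip
Dir W: first cell '.' (not opp) -> no flip
Dir E: first cell '.' (not opp) -> no flip
Dir SW: opp run (3,4) (4,3) capped by W -> flip
Dir S: first cell '.' (not opp) -> no flip
Dir SE: first cell '.' (not opp) -> no flip
All flips: (3,4) (4,3)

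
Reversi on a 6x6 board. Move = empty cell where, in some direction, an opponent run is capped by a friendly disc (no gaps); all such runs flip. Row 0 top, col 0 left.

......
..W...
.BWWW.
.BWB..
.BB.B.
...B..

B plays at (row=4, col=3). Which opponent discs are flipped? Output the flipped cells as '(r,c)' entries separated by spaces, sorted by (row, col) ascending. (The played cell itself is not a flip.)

Dir NW: opp run (3,2) capped by B -> flip
Dir N: first cell 'B' (not opp) -> no flip
Dir NE: first cell '.' (not opp) -> no flip
Dir W: first cell 'B' (not opp) -> no flip
Dir E: first cell 'B' (not opp) -> no flip
Dir SW: first cell '.' (not opp) -> no flip
Dir S: first cell 'B' (not opp) -> no flip
Dir SE: first cell '.' (not opp) -> no flip

Answer: (3,2)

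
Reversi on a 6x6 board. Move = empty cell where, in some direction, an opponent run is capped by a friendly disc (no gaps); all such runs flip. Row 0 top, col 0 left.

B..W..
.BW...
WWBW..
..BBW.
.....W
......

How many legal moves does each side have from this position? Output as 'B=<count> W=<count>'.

-- B to move --
(0,1): no bracket -> illegal
(0,2): flips 1 -> legal
(0,4): no bracket -> illegal
(1,0): flips 1 -> legal
(1,3): flips 2 -> legal
(1,4): flips 1 -> legal
(2,4): flips 1 -> legal
(2,5): no bracket -> illegal
(3,0): no bracket -> illegal
(3,1): flips 1 -> legal
(3,5): flips 1 -> legal
(4,3): no bracket -> illegal
(4,4): no bracket -> illegal
(5,4): no bracket -> illegal
(5,5): no bracket -> illegal
B mobility = 7
-- W to move --
(0,1): flips 1 -> legal
(0,2): flips 1 -> legal
(1,0): flips 1 -> legal
(1,3): no bracket -> illegal
(2,4): no bracket -> illegal
(3,1): flips 2 -> legal
(4,1): flips 1 -> legal
(4,2): flips 2 -> legal
(4,3): flips 2 -> legal
(4,4): no bracket -> illegal
W mobility = 7

Answer: B=7 W=7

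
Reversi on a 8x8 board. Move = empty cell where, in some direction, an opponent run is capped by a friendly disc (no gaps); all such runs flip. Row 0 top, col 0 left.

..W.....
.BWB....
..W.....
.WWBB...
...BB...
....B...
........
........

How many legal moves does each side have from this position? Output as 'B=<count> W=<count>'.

Answer: B=3 W=9

Derivation:
-- B to move --
(0,1): no bracket -> illegal
(0,3): no bracket -> illegal
(2,0): no bracket -> illegal
(2,1): flips 1 -> legal
(2,3): no bracket -> illegal
(3,0): flips 2 -> legal
(4,0): flips 2 -> legal
(4,1): no bracket -> illegal
(4,2): no bracket -> illegal
B mobility = 3
-- W to move --
(0,0): flips 1 -> legal
(0,1): no bracket -> illegal
(0,3): no bracket -> illegal
(0,4): flips 1 -> legal
(1,0): flips 1 -> legal
(1,4): flips 1 -> legal
(2,0): flips 1 -> legal
(2,1): no bracket -> illegal
(2,3): no bracket -> illegal
(2,4): flips 1 -> legal
(2,5): no bracket -> illegal
(3,5): flips 2 -> legal
(4,2): no bracket -> illegal
(4,5): no bracket -> illegal
(5,2): no bracket -> illegal
(5,3): no bracket -> illegal
(5,5): flips 2 -> legal
(6,3): no bracket -> illegal
(6,4): no bracket -> illegal
(6,5): flips 2 -> legal
W mobility = 9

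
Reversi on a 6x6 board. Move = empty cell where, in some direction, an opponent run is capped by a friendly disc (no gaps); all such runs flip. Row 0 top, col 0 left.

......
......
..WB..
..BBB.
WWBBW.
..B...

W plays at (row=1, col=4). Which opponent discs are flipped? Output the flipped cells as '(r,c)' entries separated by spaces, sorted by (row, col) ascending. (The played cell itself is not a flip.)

Answer: (2,3) (3,2)

Derivation:
Dir NW: first cell '.' (not opp) -> no flip
Dir N: first cell '.' (not opp) -> no flip
Dir NE: first cell '.' (not opp) -> no flip
Dir W: first cell '.' (not opp) -> no flip
Dir E: first cell '.' (not opp) -> no flip
Dir SW: opp run (2,3) (3,2) capped by W -> flip
Dir S: first cell '.' (not opp) -> no flip
Dir SE: first cell '.' (not opp) -> no flip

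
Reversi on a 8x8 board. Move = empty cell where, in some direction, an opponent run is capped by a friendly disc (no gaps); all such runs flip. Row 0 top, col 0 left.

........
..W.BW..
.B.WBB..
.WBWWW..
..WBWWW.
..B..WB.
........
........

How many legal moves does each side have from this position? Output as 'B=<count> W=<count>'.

-- B to move --
(0,1): flips 4 -> legal
(0,2): no bracket -> illegal
(0,3): flips 1 -> legal
(0,4): no bracket -> illegal
(0,5): flips 1 -> legal
(0,6): flips 1 -> legal
(1,1): no bracket -> illegal
(1,3): flips 2 -> legal
(1,6): flips 1 -> legal
(2,0): no bracket -> illegal
(2,2): flips 1 -> legal
(2,6): no bracket -> illegal
(3,0): flips 1 -> legal
(3,6): flips 4 -> legal
(3,7): no bracket -> illegal
(4,0): no bracket -> illegal
(4,1): flips 2 -> legal
(4,7): flips 3 -> legal
(5,1): flips 2 -> legal
(5,3): no bracket -> illegal
(5,4): flips 3 -> legal
(5,7): flips 2 -> legal
(6,4): no bracket -> illegal
(6,5): flips 3 -> legal
(6,6): no bracket -> illegal
B mobility = 15
-- W to move --
(0,3): no bracket -> illegal
(0,4): flips 2 -> legal
(0,5): flips 1 -> legal
(1,0): no bracket -> illegal
(1,1): flips 1 -> legal
(1,3): flips 2 -> legal
(1,6): flips 1 -> legal
(2,0): no bracket -> illegal
(2,2): flips 1 -> legal
(2,6): flips 2 -> legal
(3,0): flips 1 -> legal
(3,6): no bracket -> illegal
(4,1): flips 1 -> legal
(4,7): no bracket -> illegal
(5,1): no bracket -> illegal
(5,3): flips 1 -> legal
(5,4): no bracket -> illegal
(5,7): flips 1 -> legal
(6,1): flips 2 -> legal
(6,2): flips 1 -> legal
(6,3): no bracket -> illegal
(6,5): no bracket -> illegal
(6,6): flips 1 -> legal
(6,7): flips 1 -> legal
W mobility = 15

Answer: B=15 W=15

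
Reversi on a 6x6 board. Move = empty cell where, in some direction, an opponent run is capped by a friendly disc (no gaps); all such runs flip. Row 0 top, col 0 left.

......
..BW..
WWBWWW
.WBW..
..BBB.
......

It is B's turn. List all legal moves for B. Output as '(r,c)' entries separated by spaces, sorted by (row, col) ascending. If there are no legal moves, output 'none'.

(0,2): no bracket -> illegal
(0,3): flips 3 -> legal
(0,4): flips 1 -> legal
(1,0): flips 1 -> legal
(1,1): no bracket -> illegal
(1,4): flips 2 -> legal
(1,5): flips 2 -> legal
(3,0): flips 2 -> legal
(3,4): flips 2 -> legal
(3,5): no bracket -> illegal
(4,0): flips 1 -> legal
(4,1): no bracket -> illegal

Answer: (0,3) (0,4) (1,0) (1,4) (1,5) (3,0) (3,4) (4,0)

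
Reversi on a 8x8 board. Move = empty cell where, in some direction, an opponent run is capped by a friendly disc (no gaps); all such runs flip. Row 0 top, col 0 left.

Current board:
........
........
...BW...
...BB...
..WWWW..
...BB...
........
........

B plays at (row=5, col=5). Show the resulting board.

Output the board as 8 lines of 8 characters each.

Answer: ........
........
...BW...
...BB...
..WWBW..
...BBB..
........
........

Derivation:
Place B at (5,5); scan 8 dirs for brackets.
Dir NW: opp run (4,4) capped by B -> flip
Dir N: opp run (4,5), next='.' -> no flip
Dir NE: first cell '.' (not opp) -> no flip
Dir W: first cell 'B' (not opp) -> no flip
Dir E: first cell '.' (not opp) -> no flip
Dir SW: first cell '.' (not opp) -> no flip
Dir S: first cell '.' (not opp) -> no flip
Dir SE: first cell '.' (not opp) -> no flip
All flips: (4,4)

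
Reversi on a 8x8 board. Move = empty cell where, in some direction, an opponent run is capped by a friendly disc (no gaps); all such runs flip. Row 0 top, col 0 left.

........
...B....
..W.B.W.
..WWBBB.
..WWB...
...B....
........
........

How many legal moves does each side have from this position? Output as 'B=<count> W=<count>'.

Answer: B=8 W=10

Derivation:
-- B to move --
(1,1): flips 2 -> legal
(1,2): no bracket -> illegal
(1,5): no bracket -> illegal
(1,6): flips 1 -> legal
(1,7): flips 1 -> legal
(2,1): no bracket -> illegal
(2,3): flips 2 -> legal
(2,5): no bracket -> illegal
(2,7): no bracket -> illegal
(3,1): flips 4 -> legal
(3,7): no bracket -> illegal
(4,1): flips 2 -> legal
(5,1): flips 2 -> legal
(5,2): flips 1 -> legal
(5,4): no bracket -> illegal
B mobility = 8
-- W to move --
(0,2): no bracket -> illegal
(0,3): no bracket -> illegal
(0,4): flips 1 -> legal
(1,2): no bracket -> illegal
(1,4): no bracket -> illegal
(1,5): flips 1 -> legal
(2,3): no bracket -> illegal
(2,5): flips 1 -> legal
(2,7): no bracket -> illegal
(3,7): flips 3 -> legal
(4,5): flips 1 -> legal
(4,6): flips 1 -> legal
(4,7): no bracket -> illegal
(5,2): no bracket -> illegal
(5,4): no bracket -> illegal
(5,5): flips 1 -> legal
(6,2): flips 3 -> legal
(6,3): flips 1 -> legal
(6,4): flips 1 -> legal
W mobility = 10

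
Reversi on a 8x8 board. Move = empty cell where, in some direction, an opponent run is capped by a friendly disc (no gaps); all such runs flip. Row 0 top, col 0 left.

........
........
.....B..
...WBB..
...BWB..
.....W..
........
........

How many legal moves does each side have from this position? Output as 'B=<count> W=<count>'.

-- B to move --
(2,2): no bracket -> illegal
(2,3): flips 1 -> legal
(2,4): no bracket -> illegal
(3,2): flips 1 -> legal
(4,2): no bracket -> illegal
(4,6): no bracket -> illegal
(5,3): flips 1 -> legal
(5,4): flips 1 -> legal
(5,6): no bracket -> illegal
(6,4): no bracket -> illegal
(6,5): flips 1 -> legal
(6,6): no bracket -> illegal
B mobility = 5
-- W to move --
(1,4): no bracket -> illegal
(1,5): flips 3 -> legal
(1,6): no bracket -> illegal
(2,3): no bracket -> illegal
(2,4): flips 1 -> legal
(2,6): flips 1 -> legal
(3,2): no bracket -> illegal
(3,6): flips 2 -> legal
(4,2): flips 1 -> legal
(4,6): flips 1 -> legal
(5,2): no bracket -> illegal
(5,3): flips 1 -> legal
(5,4): no bracket -> illegal
(5,6): no bracket -> illegal
W mobility = 7

Answer: B=5 W=7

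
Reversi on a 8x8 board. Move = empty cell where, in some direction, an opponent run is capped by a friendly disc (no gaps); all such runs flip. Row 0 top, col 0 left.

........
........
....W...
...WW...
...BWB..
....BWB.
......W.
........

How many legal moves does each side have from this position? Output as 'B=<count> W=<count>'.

-- B to move --
(1,3): no bracket -> illegal
(1,4): flips 3 -> legal
(1,5): no bracket -> illegal
(2,2): no bracket -> illegal
(2,3): flips 2 -> legal
(2,5): flips 1 -> legal
(3,2): no bracket -> illegal
(3,5): no bracket -> illegal
(4,2): no bracket -> illegal
(4,6): no bracket -> illegal
(5,3): no bracket -> illegal
(5,7): no bracket -> illegal
(6,4): no bracket -> illegal
(6,5): flips 1 -> legal
(6,7): no bracket -> illegal
(7,5): no bracket -> illegal
(7,6): flips 1 -> legal
(7,7): no bracket -> illegal
B mobility = 5
-- W to move --
(3,2): no bracket -> illegal
(3,5): flips 1 -> legal
(3,6): no bracket -> illegal
(4,2): flips 1 -> legal
(4,6): flips 2 -> legal
(4,7): no bracket -> illegal
(5,2): flips 1 -> legal
(5,3): flips 2 -> legal
(5,7): flips 1 -> legal
(6,3): no bracket -> illegal
(6,4): flips 1 -> legal
(6,5): no bracket -> illegal
(6,7): flips 2 -> legal
W mobility = 8

Answer: B=5 W=8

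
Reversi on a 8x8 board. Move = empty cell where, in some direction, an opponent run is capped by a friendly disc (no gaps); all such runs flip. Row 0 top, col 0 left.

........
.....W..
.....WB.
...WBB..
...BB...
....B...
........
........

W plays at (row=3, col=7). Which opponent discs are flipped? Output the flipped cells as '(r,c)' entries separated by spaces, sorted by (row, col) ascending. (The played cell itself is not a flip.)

Answer: (2,6)

Derivation:
Dir NW: opp run (2,6) capped by W -> flip
Dir N: first cell '.' (not opp) -> no flip
Dir NE: edge -> no flip
Dir W: first cell '.' (not opp) -> no flip
Dir E: edge -> no flip
Dir SW: first cell '.' (not opp) -> no flip
Dir S: first cell '.' (not opp) -> no flip
Dir SE: edge -> no flip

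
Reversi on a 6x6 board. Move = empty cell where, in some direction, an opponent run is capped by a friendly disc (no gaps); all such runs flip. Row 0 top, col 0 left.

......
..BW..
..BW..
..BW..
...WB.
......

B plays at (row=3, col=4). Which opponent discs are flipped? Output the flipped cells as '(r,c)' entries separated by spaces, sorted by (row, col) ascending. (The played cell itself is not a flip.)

Dir NW: opp run (2,3) capped by B -> flip
Dir N: first cell '.' (not opp) -> no flip
Dir NE: first cell '.' (not opp) -> no flip
Dir W: opp run (3,3) capped by B -> flip
Dir E: first cell '.' (not opp) -> no flip
Dir SW: opp run (4,3), next='.' -> no flip
Dir S: first cell 'B' (not opp) -> no flip
Dir SE: first cell '.' (not opp) -> no flip

Answer: (2,3) (3,3)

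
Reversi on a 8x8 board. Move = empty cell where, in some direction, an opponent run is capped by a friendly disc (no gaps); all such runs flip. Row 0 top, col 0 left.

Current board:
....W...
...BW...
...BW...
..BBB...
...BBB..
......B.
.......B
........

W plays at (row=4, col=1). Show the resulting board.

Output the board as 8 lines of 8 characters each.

Answer: ....W...
...BW...
...WW...
..WBB...
.W.BBB..
......B.
.......B
........

Derivation:
Place W at (4,1); scan 8 dirs for brackets.
Dir NW: first cell '.' (not opp) -> no flip
Dir N: first cell '.' (not opp) -> no flip
Dir NE: opp run (3,2) (2,3) capped by W -> flip
Dir W: first cell '.' (not opp) -> no flip
Dir E: first cell '.' (not opp) -> no flip
Dir SW: first cell '.' (not opp) -> no flip
Dir S: first cell '.' (not opp) -> no flip
Dir SE: first cell '.' (not opp) -> no flip
All flips: (2,3) (3,2)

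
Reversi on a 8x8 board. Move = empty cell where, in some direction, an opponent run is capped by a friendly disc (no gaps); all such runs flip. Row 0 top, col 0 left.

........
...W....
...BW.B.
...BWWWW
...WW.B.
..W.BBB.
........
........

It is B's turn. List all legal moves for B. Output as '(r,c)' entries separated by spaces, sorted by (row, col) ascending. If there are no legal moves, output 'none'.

(0,2): flips 3 -> legal
(0,3): flips 1 -> legal
(0,4): no bracket -> illegal
(1,2): no bracket -> illegal
(1,4): flips 3 -> legal
(1,5): flips 1 -> legal
(2,2): no bracket -> illegal
(2,5): flips 1 -> legal
(2,7): no bracket -> illegal
(3,2): flips 1 -> legal
(4,1): no bracket -> illegal
(4,2): no bracket -> illegal
(4,5): flips 1 -> legal
(4,7): no bracket -> illegal
(5,1): no bracket -> illegal
(5,3): flips 3 -> legal
(6,1): no bracket -> illegal
(6,2): no bracket -> illegal
(6,3): no bracket -> illegal

Answer: (0,2) (0,3) (1,4) (1,5) (2,5) (3,2) (4,5) (5,3)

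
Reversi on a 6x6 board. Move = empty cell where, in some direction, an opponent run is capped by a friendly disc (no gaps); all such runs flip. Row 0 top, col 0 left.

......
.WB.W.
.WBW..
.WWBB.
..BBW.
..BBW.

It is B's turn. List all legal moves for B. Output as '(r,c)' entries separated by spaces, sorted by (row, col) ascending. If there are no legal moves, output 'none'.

Answer: (0,0) (1,0) (1,3) (2,0) (2,4) (3,0) (3,5) (4,0) (4,5) (5,5)

Derivation:
(0,0): flips 1 -> legal
(0,1): no bracket -> illegal
(0,2): no bracket -> illegal
(0,3): no bracket -> illegal
(0,4): no bracket -> illegal
(0,5): no bracket -> illegal
(1,0): flips 3 -> legal
(1,3): flips 1 -> legal
(1,5): no bracket -> illegal
(2,0): flips 2 -> legal
(2,4): flips 1 -> legal
(2,5): no bracket -> illegal
(3,0): flips 3 -> legal
(3,5): flips 1 -> legal
(4,0): flips 1 -> legal
(4,1): no bracket -> illegal
(4,5): flips 1 -> legal
(5,5): flips 2 -> legal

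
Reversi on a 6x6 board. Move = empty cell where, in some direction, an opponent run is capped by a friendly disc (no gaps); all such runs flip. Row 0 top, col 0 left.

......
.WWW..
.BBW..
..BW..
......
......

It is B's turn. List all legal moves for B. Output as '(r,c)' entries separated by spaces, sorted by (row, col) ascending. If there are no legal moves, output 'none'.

Answer: (0,0) (0,1) (0,2) (0,3) (0,4) (1,4) (2,4) (3,4) (4,4)

Derivation:
(0,0): flips 1 -> legal
(0,1): flips 1 -> legal
(0,2): flips 1 -> legal
(0,3): flips 1 -> legal
(0,4): flips 1 -> legal
(1,0): no bracket -> illegal
(1,4): flips 1 -> legal
(2,0): no bracket -> illegal
(2,4): flips 1 -> legal
(3,4): flips 1 -> legal
(4,2): no bracket -> illegal
(4,3): no bracket -> illegal
(4,4): flips 1 -> legal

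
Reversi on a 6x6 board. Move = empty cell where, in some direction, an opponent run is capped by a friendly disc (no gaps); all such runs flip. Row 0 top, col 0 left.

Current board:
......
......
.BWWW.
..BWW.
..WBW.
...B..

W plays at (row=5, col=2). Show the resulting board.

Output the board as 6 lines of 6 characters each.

Place W at (5,2); scan 8 dirs for brackets.
Dir NW: first cell '.' (not opp) -> no flip
Dir N: first cell 'W' (not opp) -> no flip
Dir NE: opp run (4,3) capped by W -> flip
Dir W: first cell '.' (not opp) -> no flip
Dir E: opp run (5,3), next='.' -> no flip
Dir SW: edge -> no flip
Dir S: edge -> no flip
Dir SE: edge -> no flip
All flips: (4,3)

Answer: ......
......
.BWWW.
..BWW.
..WWW.
..WB..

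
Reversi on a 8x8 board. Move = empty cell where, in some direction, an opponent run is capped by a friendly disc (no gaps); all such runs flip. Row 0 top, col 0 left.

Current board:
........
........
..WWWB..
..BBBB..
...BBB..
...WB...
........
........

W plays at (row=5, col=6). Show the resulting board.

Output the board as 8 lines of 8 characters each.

Place W at (5,6); scan 8 dirs for brackets.
Dir NW: opp run (4,5) (3,4) capped by W -> flip
Dir N: first cell '.' (not opp) -> no flip
Dir NE: first cell '.' (not opp) -> no flip
Dir W: first cell '.' (not opp) -> no flip
Dir E: first cell '.' (not opp) -> no flip
Dir SW: first cell '.' (not opp) -> no flip
Dir S: first cell '.' (not opp) -> no flip
Dir SE: first cell '.' (not opp) -> no flip
All flips: (3,4) (4,5)

Answer: ........
........
..WWWB..
..BBWB..
...BBW..
...WB.W.
........
........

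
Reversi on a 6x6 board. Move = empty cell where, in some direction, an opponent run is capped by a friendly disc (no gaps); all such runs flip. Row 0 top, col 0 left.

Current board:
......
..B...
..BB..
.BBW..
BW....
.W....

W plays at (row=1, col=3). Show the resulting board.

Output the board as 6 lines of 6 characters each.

Place W at (1,3); scan 8 dirs for brackets.
Dir NW: first cell '.' (not opp) -> no flip
Dir N: first cell '.' (not opp) -> no flip
Dir NE: first cell '.' (not opp) -> no flip
Dir W: opp run (1,2), next='.' -> no flip
Dir E: first cell '.' (not opp) -> no flip
Dir SW: opp run (2,2) (3,1) (4,0), next=edge -> no flip
Dir S: opp run (2,3) capped by W -> flip
Dir SE: first cell '.' (not opp) -> no flip
All flips: (2,3)

Answer: ......
..BW..
..BW..
.BBW..
BW....
.W....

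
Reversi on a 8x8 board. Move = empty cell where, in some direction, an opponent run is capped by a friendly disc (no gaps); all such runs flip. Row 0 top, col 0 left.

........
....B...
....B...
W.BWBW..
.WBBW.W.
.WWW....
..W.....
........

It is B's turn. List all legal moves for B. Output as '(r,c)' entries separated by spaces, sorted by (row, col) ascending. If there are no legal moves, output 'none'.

(2,0): no bracket -> illegal
(2,1): no bracket -> illegal
(2,2): no bracket -> illegal
(2,3): flips 1 -> legal
(2,5): no bracket -> illegal
(2,6): no bracket -> illegal
(3,1): no bracket -> illegal
(3,6): flips 1 -> legal
(3,7): no bracket -> illegal
(4,0): flips 1 -> legal
(4,5): flips 1 -> legal
(4,7): no bracket -> illegal
(5,0): flips 1 -> legal
(5,4): flips 1 -> legal
(5,5): no bracket -> illegal
(5,6): no bracket -> illegal
(5,7): flips 2 -> legal
(6,0): flips 1 -> legal
(6,1): flips 1 -> legal
(6,3): flips 1 -> legal
(6,4): flips 1 -> legal
(7,1): no bracket -> illegal
(7,2): flips 2 -> legal
(7,3): no bracket -> illegal

Answer: (2,3) (3,6) (4,0) (4,5) (5,0) (5,4) (5,7) (6,0) (6,1) (6,3) (6,4) (7,2)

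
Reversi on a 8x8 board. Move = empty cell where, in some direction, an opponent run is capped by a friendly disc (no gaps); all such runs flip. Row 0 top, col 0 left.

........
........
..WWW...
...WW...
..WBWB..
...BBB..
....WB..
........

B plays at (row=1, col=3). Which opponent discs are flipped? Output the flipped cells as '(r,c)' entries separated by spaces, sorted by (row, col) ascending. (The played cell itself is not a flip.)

Answer: (2,3) (3,3)

Derivation:
Dir NW: first cell '.' (not opp) -> no flip
Dir N: first cell '.' (not opp) -> no flip
Dir NE: first cell '.' (not opp) -> no flip
Dir W: first cell '.' (not opp) -> no flip
Dir E: first cell '.' (not opp) -> no flip
Dir SW: opp run (2,2), next='.' -> no flip
Dir S: opp run (2,3) (3,3) capped by B -> flip
Dir SE: opp run (2,4), next='.' -> no flip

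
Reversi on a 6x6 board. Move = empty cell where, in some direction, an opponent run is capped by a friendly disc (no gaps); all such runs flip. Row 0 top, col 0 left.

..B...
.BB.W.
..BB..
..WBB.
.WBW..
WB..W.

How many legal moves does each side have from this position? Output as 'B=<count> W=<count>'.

-- B to move --
(0,3): no bracket -> illegal
(0,4): no bracket -> illegal
(0,5): flips 1 -> legal
(1,3): no bracket -> illegal
(1,5): no bracket -> illegal
(2,1): no bracket -> illegal
(2,4): no bracket -> illegal
(2,5): no bracket -> illegal
(3,0): no bracket -> illegal
(3,1): flips 2 -> legal
(4,0): flips 1 -> legal
(4,4): flips 1 -> legal
(4,5): no bracket -> illegal
(5,2): flips 1 -> legal
(5,3): flips 1 -> legal
(5,5): no bracket -> illegal
B mobility = 6
-- W to move --
(0,0): no bracket -> illegal
(0,1): no bracket -> illegal
(0,3): no bracket -> illegal
(1,0): no bracket -> illegal
(1,3): flips 2 -> legal
(2,0): no bracket -> illegal
(2,1): no bracket -> illegal
(2,4): no bracket -> illegal
(2,5): flips 1 -> legal
(3,1): no bracket -> illegal
(3,5): flips 2 -> legal
(4,0): no bracket -> illegal
(4,4): no bracket -> illegal
(4,5): no bracket -> illegal
(5,2): flips 2 -> legal
(5,3): no bracket -> illegal
W mobility = 4

Answer: B=6 W=4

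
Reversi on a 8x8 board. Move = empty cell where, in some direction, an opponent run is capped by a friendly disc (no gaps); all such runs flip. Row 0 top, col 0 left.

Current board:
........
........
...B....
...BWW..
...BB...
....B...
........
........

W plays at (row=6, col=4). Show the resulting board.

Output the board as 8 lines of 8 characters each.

Place W at (6,4); scan 8 dirs for brackets.
Dir NW: first cell '.' (not opp) -> no flip
Dir N: opp run (5,4) (4,4) capped by W -> flip
Dir NE: first cell '.' (not opp) -> no flip
Dir W: first cell '.' (not opp) -> no flip
Dir E: first cell '.' (not opp) -> no flip
Dir SW: first cell '.' (not opp) -> no flip
Dir S: first cell '.' (not opp) -> no flip
Dir SE: first cell '.' (not opp) -> no flip
All flips: (4,4) (5,4)

Answer: ........
........
...B....
...BWW..
...BW...
....W...
....W...
........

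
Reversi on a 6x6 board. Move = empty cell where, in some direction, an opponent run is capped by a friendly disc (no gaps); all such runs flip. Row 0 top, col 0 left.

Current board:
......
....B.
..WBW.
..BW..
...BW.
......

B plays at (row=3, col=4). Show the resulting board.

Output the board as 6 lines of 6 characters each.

Answer: ......
....B.
..WBB.
..BBB.
...BW.
......

Derivation:
Place B at (3,4); scan 8 dirs for brackets.
Dir NW: first cell 'B' (not opp) -> no flip
Dir N: opp run (2,4) capped by B -> flip
Dir NE: first cell '.' (not opp) -> no flip
Dir W: opp run (3,3) capped by B -> flip
Dir E: first cell '.' (not opp) -> no flip
Dir SW: first cell 'B' (not opp) -> no flip
Dir S: opp run (4,4), next='.' -> no flip
Dir SE: first cell '.' (not opp) -> no flip
All flips: (2,4) (3,3)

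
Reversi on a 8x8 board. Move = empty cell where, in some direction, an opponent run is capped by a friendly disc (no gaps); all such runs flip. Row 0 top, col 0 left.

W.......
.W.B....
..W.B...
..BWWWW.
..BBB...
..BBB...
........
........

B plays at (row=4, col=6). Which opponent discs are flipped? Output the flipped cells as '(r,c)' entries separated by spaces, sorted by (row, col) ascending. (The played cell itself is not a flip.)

Answer: (3,5)

Derivation:
Dir NW: opp run (3,5) capped by B -> flip
Dir N: opp run (3,6), next='.' -> no flip
Dir NE: first cell '.' (not opp) -> no flip
Dir W: first cell '.' (not opp) -> no flip
Dir E: first cell '.' (not opp) -> no flip
Dir SW: first cell '.' (not opp) -> no flip
Dir S: first cell '.' (not opp) -> no flip
Dir SE: first cell '.' (not opp) -> no flip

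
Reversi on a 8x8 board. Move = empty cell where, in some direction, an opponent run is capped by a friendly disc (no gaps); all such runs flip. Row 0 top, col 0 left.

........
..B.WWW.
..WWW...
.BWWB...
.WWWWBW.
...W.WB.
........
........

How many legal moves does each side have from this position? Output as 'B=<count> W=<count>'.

-- B to move --
(0,3): no bracket -> illegal
(0,4): flips 2 -> legal
(0,5): no bracket -> illegal
(0,6): no bracket -> illegal
(0,7): no bracket -> illegal
(1,1): no bracket -> illegal
(1,3): flips 1 -> legal
(1,7): no bracket -> illegal
(2,1): no bracket -> illegal
(2,5): no bracket -> illegal
(2,6): no bracket -> illegal
(2,7): no bracket -> illegal
(3,0): no bracket -> illegal
(3,5): no bracket -> illegal
(3,6): flips 1 -> legal
(3,7): no bracket -> illegal
(4,0): flips 4 -> legal
(4,7): flips 1 -> legal
(5,0): no bracket -> illegal
(5,1): flips 1 -> legal
(5,2): flips 4 -> legal
(5,4): flips 2 -> legal
(5,7): no bracket -> illegal
(6,2): no bracket -> illegal
(6,3): no bracket -> illegal
(6,4): flips 2 -> legal
(6,5): flips 1 -> legal
(6,6): no bracket -> illegal
B mobility = 10
-- W to move --
(0,1): flips 1 -> legal
(0,2): flips 1 -> legal
(0,3): no bracket -> illegal
(1,1): no bracket -> illegal
(1,3): no bracket -> illegal
(2,0): flips 1 -> legal
(2,1): flips 1 -> legal
(2,5): flips 1 -> legal
(3,0): flips 1 -> legal
(3,5): flips 2 -> legal
(3,6): no bracket -> illegal
(4,0): flips 1 -> legal
(4,7): no bracket -> illegal
(5,4): no bracket -> illegal
(5,7): flips 1 -> legal
(6,5): no bracket -> illegal
(6,6): flips 1 -> legal
(6,7): flips 3 -> legal
W mobility = 11

Answer: B=10 W=11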